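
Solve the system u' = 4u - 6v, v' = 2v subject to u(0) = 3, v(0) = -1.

Coefficient matrix A = [[4, -6], [0, 2]].
Characteristic polynomial det(A - λI) = λ^2 - 6λ + 8 = 0.
Eigenvalues λ = 2, 4.
For λ=2: (A-λI) row 1 is [2, -6], so an eigenvector is (-3, -1).
For λ=4: (A-λI) row 1 is [0, -6], so an eigenvector is (1, 0).
General solution: c_1e^(2t)(-3,-1) + c_2e^(4t)(1,0).
Applying u(0)=3, v(0)=-1 gives c_1=1, c_2=6.

u(t) = 6e^(4t) - 3e^(2t), v(t) = -e^(2t)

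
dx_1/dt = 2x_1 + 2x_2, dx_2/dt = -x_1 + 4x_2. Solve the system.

x_1(t) = C_1e^(3t)sin(t) - C_1e^(3t)cos(t) - C_2e^(3t)sin(t) - C_2e^(3t)cos(t), x_2(t) = C_1e^(3t)sin(t) - C_2e^(3t)cos(t)

Coefficient matrix A = [[2, 2], [-1, 4]].
Characteristic polynomial det(A - λI) = λ^2 - 6λ + 10 = 0.
Eigenvalues λ = 3 ± i (complex conjugate pair).
For λ=3+i: an eigenvector is (-1,0) - i(1,1) = (-1 - i, 0 - i).
A real fundamental pair from Re and Im of e^((3+i)t)v: X_1 = e^(3t)(cos(t)·(-1,0) + sin(t)·(1,1)), X_2 = e^(3t)(sin(t)·(-1,0) - cos(t)·(1,1)).
General solution: C_1X_1 + C_2X_2.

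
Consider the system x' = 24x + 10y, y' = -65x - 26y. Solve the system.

x(t) = -K_1e^(-t)sin(5t) - K_1e^(-t)cos(5t) - K_2e^(-t)sin(5t) + K_2e^(-t)cos(5t), y(t) = 3K_1e^(-t)sin(5t) + 2K_1e^(-t)cos(5t) + 2K_2e^(-t)sin(5t) - 3K_2e^(-t)cos(5t)

Coefficient matrix A = [[24, 10], [-65, -26]].
Characteristic polynomial det(A - λI) = λ^2 + 2λ + 26 = 0.
Eigenvalues λ = -1 ± 5i (complex conjugate pair).
For λ=-1+5i: an eigenvector is (-1,2) - i(-1,3) = (-1 + i, 2 - 3i).
A real fundamental pair from Re and Im of e^((-1+5i)t)v: X_1 = e^(-t)(cos(5t)·(-1,2) + sin(5t)·(-1,3)), X_2 = e^(-t)(sin(5t)·(-1,2) - cos(5t)·(-1,3)).
General solution: K_1X_1 + K_2X_2.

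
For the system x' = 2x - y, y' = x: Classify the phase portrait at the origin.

unstable improper node

A = [[2,-1],[1,0]]; det(A-λI) = λ^2 - 2λ + 1.
repeated λ = 1 with a single eigenvector.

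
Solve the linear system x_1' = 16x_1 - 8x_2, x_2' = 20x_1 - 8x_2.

x_1(t) = K_1e^(4t)sin(4t) + K_1e^(4t)cos(4t) + K_2e^(4t)sin(4t) - K_2e^(4t)cos(4t), x_2(t) = 2K_1e^(4t)sin(4t) + K_1e^(4t)cos(4t) + K_2e^(4t)sin(4t) - 2K_2e^(4t)cos(4t)

Coefficient matrix A = [[16, -8], [20, -8]].
Characteristic polynomial det(A - λI) = λ^2 - 8λ + 32 = 0.
Eigenvalues λ = 4 ± 4i (complex conjugate pair).
For λ=4+4i: an eigenvector is (1,1) - i(1,2) = (1 - i, 1 - 2i).
A real fundamental pair from Re and Im of e^((4+4i)t)v: X_1 = e^(4t)(cos(4t)·(1,1) + sin(4t)·(1,2)), X_2 = e^(4t)(sin(4t)·(1,1) - cos(4t)·(1,2)).
General solution: K_1X_1 + K_2X_2.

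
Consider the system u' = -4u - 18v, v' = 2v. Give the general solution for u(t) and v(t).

Coefficient matrix A = [[-4, -18], [0, 2]].
Characteristic polynomial det(A - λI) = λ^2 + 2λ - 8 = 0.
Eigenvalues λ = -4, 2.
For λ=-4: (A-λI) row 1 is [0, -18], so an eigenvector is (1, 0).
For λ=2: (A-λI) row 1 is [-6, -18], so an eigenvector is (-3, 1).
General solution: c_1e^(-4t)(1,0) + c_2e^(2t)(-3,1).

u(t) = c_1e^(-4t) - 3c_2e^(2t), v(t) = c_2e^(2t)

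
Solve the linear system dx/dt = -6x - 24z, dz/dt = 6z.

x(t) = -K_1e^(-6t) + 2K_2e^(6t), z(t) = -K_2e^(6t)

Coefficient matrix A = [[-6, -24], [0, 6]].
Characteristic polynomial det(A - λI) = λ^2 - 36 = 0.
Eigenvalues λ = -6, 6.
For λ=-6: (A-λI) row 1 is [0, -24], so an eigenvector is (-1, 0).
For λ=6: (A-λI) row 1 is [-12, -24], so an eigenvector is (2, -1).
General solution: K_1e^(-6t)(-1,0) + K_2e^(6t)(2,-1).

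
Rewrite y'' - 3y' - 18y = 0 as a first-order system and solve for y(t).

y(t) = K_1e^(-3t) + K_2e^(6t)

Let x_1 = y, x_2 = y'. Then x_1' = x_2 and x_2' = 18x_1 + 3x_2.
A = [[0,1],[18,3]]; det(A-λI) = λ^2 - 3λ - 18.
Eigenvalues λ = -3, 6 with eigenvectors (1,-3), (1,6).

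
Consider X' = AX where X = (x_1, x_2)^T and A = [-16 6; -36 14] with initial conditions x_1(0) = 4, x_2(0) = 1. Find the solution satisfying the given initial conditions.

Coefficient matrix A = [[-16, 6], [-36, 14]].
Characteristic polynomial det(A - λI) = λ^2 + 2λ - 8 = 0.
Eigenvalues λ = 2, -4.
For λ=2: (A-λI) row 1 is [-18, 6], so an eigenvector is (-1, -3).
For λ=-4: (A-λI) row 1 is [-12, 6], so an eigenvector is (1, 2).
General solution: K_1e^(2t)(-1,-3) + K_2e^(-4t)(1,2).
Applying x_1(0)=4, x_2(0)=1 gives K_1=7, K_2=11.

x_1(t) = -7e^(2t) + 11e^(-4t), x_2(t) = -21e^(2t) + 22e^(-4t)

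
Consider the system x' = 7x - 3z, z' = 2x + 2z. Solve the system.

Coefficient matrix A = [[7, -3], [2, 2]].
Characteristic polynomial det(A - λI) = λ^2 - 9λ + 20 = 0.
Eigenvalues λ = 5, 4.
For λ=5: (A-λI) row 1 is [2, -3], so an eigenvector is (3, 2).
For λ=4: (A-λI) row 1 is [3, -3], so an eigenvector is (1, 1).
General solution: c_1e^(5t)(3,2) + c_2e^(4t)(1,1).

x(t) = 3c_1e^(5t) + c_2e^(4t), z(t) = 2c_1e^(5t) + c_2e^(4t)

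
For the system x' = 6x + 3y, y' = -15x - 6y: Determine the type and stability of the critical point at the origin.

center

A = [[6,3],[-15,-6]]; det(A-λI) = λ^2 + 9.
λ = 0 ± 3i: zero real part.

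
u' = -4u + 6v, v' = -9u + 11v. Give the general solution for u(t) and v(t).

Coefficient matrix A = [[-4, 6], [-9, 11]].
Characteristic polynomial det(A - λI) = λ^2 - 7λ + 10 = 0.
Eigenvalues λ = 2, 5.
For λ=2: (A-λI) row 1 is [-6, 6], so an eigenvector is (-1, -1).
For λ=5: (A-λI) row 1 is [-9, 6], so an eigenvector is (-2, -3).
General solution: c_1e^(2t)(-1,-1) + c_2e^(5t)(-2,-3).

u(t) = -c_1e^(2t) - 2c_2e^(5t), v(t) = -c_1e^(2t) - 3c_2e^(5t)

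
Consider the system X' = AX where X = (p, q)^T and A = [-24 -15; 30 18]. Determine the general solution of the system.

Coefficient matrix A = [[-24, -15], [30, 18]].
Characteristic polynomial det(A - λI) = λ^2 + 6λ + 18 = 0.
Eigenvalues λ = -3 ± 3i (complex conjugate pair).
For λ=-3+3i: an eigenvector is (2,-3) - i(1,-1) = (2 - i, -3 + i).
A real fundamental pair from Re and Im of e^((-3+3i)t)v: X_1 = e^(-3t)(cos(3t)·(2,-3) + sin(3t)·(1,-1)), X_2 = e^(-3t)(sin(3t)·(2,-3) - cos(3t)·(1,-1)).
General solution: c_1X_1 + c_2X_2.

p(t) = c_1e^(-3t)sin(3t) + 2c_1e^(-3t)cos(3t) + 2c_2e^(-3t)sin(3t) - c_2e^(-3t)cos(3t), q(t) = -c_1e^(-3t)sin(3t) - 3c_1e^(-3t)cos(3t) - 3c_2e^(-3t)sin(3t) + c_2e^(-3t)cos(3t)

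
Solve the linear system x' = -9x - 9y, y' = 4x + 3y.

Coefficient matrix A = [[-9, -9], [4, 3]].
Characteristic polynomial det(A - λI) = λ^2 + 6λ + 9 = 0.
Single eigenvalue λ = -3 with algebraic multiplicity 2.
Eigenvector v = (3,-2); generalized eigenvector w with (A-λI)w=v is (-2,1).
General solution: e^(-3t)[c_1·v + c_2·(t·v + w)].

x(t) = 3c_1e^(-3t) + 3c_2te^(-3t) - 2c_2e^(-3t), y(t) = -2c_1e^(-3t) - 2c_2te^(-3t) + c_2e^(-3t)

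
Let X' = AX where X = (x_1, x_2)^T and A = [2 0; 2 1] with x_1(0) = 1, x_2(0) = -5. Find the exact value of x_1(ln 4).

16

A = [[2,0],[2,1]]; eigenvalues λ = 1, 2.
Eigenvectors: (0,1) for λ=1, (-1,-2) for λ=2.
From the initial condition, c_1 = -7, c_2 = -1.
x_1(ln 4) = (-7)(4^1)(0) + (-1)(4^2)(-1) = 16.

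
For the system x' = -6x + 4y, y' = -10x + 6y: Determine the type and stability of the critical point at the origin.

A = [[-6,4],[-10,6]]; det(A-λI) = λ^2 + 4.
λ = 0 ± 2i: zero real part.

center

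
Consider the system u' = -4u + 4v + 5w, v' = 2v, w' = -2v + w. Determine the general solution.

Coefficient matrix A = [[-4, 4, 5], [0, 2, 0], [0, -2, 1]].
det(A - λI) = 0 gives eigenvalues λ = -4, 2, 1.
For λ=-4: eigenvector (1,0,0).
For λ=2: eigenvector (-1,1,-2).
For λ=1: eigenvector (1,0,1).
General solution: c_1e^(-4t)(1,0,0) + c_2e^(2t)(-1,1,-2) + c_3e^(t)(1,0,1).

u(t) = c_1e^(-4t) - c_2e^(2t) + c_3e^(t), v(t) = c_2e^(2t), w(t) = -2c_2e^(2t) + c_3e^(t)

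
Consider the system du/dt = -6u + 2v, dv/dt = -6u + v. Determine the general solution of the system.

u(t) = -2c_1e^(-3t) + c_2e^(-2t), v(t) = -3c_1e^(-3t) + 2c_2e^(-2t)

Coefficient matrix A = [[-6, 2], [-6, 1]].
Characteristic polynomial det(A - λI) = λ^2 + 5λ + 6 = 0.
Eigenvalues λ = -3, -2.
For λ=-3: (A-λI) row 1 is [-3, 2], so an eigenvector is (-2, -3).
For λ=-2: (A-λI) row 1 is [-4, 2], so an eigenvector is (1, 2).
General solution: c_1e^(-3t)(-2,-3) + c_2e^(-2t)(1,2).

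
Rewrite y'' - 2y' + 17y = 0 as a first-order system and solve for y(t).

Let x_1 = y, x_2 = y'. Then x_1' = x_2 and x_2' = -17x_1 + 2x_2.
A = [[0,1],[-17,2]]; det(A-λI) = λ^2 - 2λ + 17.
Eigenvalues λ = 1 ± 4i.

y(t) = K_1e^(t)cos(4t) + K_2e^(t)sin(4t)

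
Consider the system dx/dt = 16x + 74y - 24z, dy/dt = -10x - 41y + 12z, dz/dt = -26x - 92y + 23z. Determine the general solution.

Coefficient matrix A = [[16, 74, -24], [-10, -41, 12], [-26, -92, 23]].
det(A - λI) = 0 gives eigenvalues λ = -4, -1, 3.
For λ=-4: eigenvector (5,-2,-2).
For λ=-1: eigenvector (-6,3,5).
For λ=3: eigenvector (-2,1,2).
General solution: c_1e^(-4t)(5,-2,-2) + c_2e^(-t)(-6,3,5) + c_3e^(3t)(-2,1,2).

x(t) = 5c_1e^(-4t) - 6c_2e^(-t) - 2c_3e^(3t), y(t) = -2c_1e^(-4t) + 3c_2e^(-t) + c_3e^(3t), z(t) = -2c_1e^(-4t) + 5c_2e^(-t) + 2c_3e^(3t)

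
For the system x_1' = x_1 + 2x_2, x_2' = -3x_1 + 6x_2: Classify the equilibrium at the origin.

A = [[1,2],[-3,6]]; det(A-λI) = λ^2 - 7λ + 12.
λ = 4, 3: both positive.

unstable node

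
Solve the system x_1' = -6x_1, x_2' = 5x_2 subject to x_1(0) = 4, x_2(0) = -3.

Coefficient matrix A = [[-6, 0], [0, 5]].
Characteristic polynomial det(A - λI) = λ^2 + λ - 30 = 0.
Eigenvalues λ = 5, -6.
For λ=5: (A-λI) row 1 is [-11, 0], so an eigenvector is (0, -1).
For λ=-6: (A-λI) row 2 is [0, 11], so an eigenvector is (1, 0).
General solution: C_1e^(5t)(0,-1) + C_2e^(-6t)(1,0).
Applying x_1(0)=4, x_2(0)=-3 gives C_1=3, C_2=4.

x_1(t) = 4e^(-6t), x_2(t) = -3e^(5t)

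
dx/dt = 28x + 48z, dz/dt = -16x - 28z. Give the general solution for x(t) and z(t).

Coefficient matrix A = [[28, 48], [-16, -28]].
Characteristic polynomial det(A - λI) = λ^2 - 16 = 0.
Eigenvalues λ = 4, -4.
For λ=4: (A-λI) row 1 is [24, 48], so an eigenvector is (-2, 1).
For λ=-4: (A-λI) row 1 is [32, 48], so an eigenvector is (3, -2).
General solution: C_1e^(4t)(-2,1) + C_2e^(-4t)(3,-2).

x(t) = -2C_1e^(4t) + 3C_2e^(-4t), z(t) = C_1e^(4t) - 2C_2e^(-4t)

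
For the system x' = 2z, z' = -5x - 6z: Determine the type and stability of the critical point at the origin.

A = [[0,2],[-5,-6]]; det(A-λI) = λ^2 + 6λ + 10.
λ = -3 ± i: negative real part.

stable spiral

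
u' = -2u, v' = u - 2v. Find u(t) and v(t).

u(t) = -c_2e^(-2t), v(t) = -c_1e^(-2t) - c_2te^(-2t) + 2c_2e^(-2t)

Coefficient matrix A = [[-2, 0], [1, -2]].
Characteristic polynomial det(A - λI) = λ^2 + 4λ + 4 = 0.
Single eigenvalue λ = -2 with algebraic multiplicity 2.
Eigenvector v = (0,-1); generalized eigenvector w with (A-λI)w=v is (-1,2).
General solution: e^(-2t)[c_1·v + c_2·(t·v + w)].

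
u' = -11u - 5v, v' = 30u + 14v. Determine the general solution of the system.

Coefficient matrix A = [[-11, -5], [30, 14]].
Characteristic polynomial det(A - λI) = λ^2 - 3λ - 4 = 0.
Eigenvalues λ = 4, -1.
For λ=4: (A-λI) row 1 is [-15, -5], so an eigenvector is (1, -3).
For λ=-1: (A-λI) row 1 is [-10, -5], so an eigenvector is (1, -2).
General solution: C_1e^(4t)(1,-3) + C_2e^(-t)(1,-2).

u(t) = C_1e^(4t) + C_2e^(-t), v(t) = -3C_1e^(4t) - 2C_2e^(-t)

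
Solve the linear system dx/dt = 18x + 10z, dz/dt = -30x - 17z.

Coefficient matrix A = [[18, 10], [-30, -17]].
Characteristic polynomial det(A - λI) = λ^2 - λ - 6 = 0.
Eigenvalues λ = -2, 3.
For λ=-2: (A-λI) row 1 is [20, 10], so an eigenvector is (-1, 2).
For λ=3: (A-λI) row 1 is [15, 10], so an eigenvector is (-2, 3).
General solution: C_1e^(-2t)(-1,2) + C_2e^(3t)(-2,3).

x(t) = -C_1e^(-2t) - 2C_2e^(3t), z(t) = 2C_1e^(-2t) + 3C_2e^(3t)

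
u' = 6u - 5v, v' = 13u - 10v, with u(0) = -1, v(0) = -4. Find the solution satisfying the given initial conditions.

u(t) = 12e^(-2t)sin(t) - e^(-2t)cos(t), v(t) = 19e^(-2t)sin(t) - 4e^(-2t)cos(t)

Coefficient matrix A = [[6, -5], [13, -10]].
Characteristic polynomial det(A - λI) = λ^2 + 4λ + 5 = 0.
Eigenvalues λ = -2 ± i (complex conjugate pair).
For λ=-2+i: an eigenvector is (-1,-2) - i(2,3) = (-1 - 2i, -2 - 3i).
A real fundamental pair from Re and Im of e^((-2+i)t)v: X_1 = e^(-2t)(cos(t)·(-1,-2) + sin(t)·(2,3)), X_2 = e^(-2t)(sin(t)·(-1,-2) - cos(t)·(2,3)).
General solution: C_1X_1 + C_2X_2.
Applying u(0)=-1, v(0)=-4 gives C_1=5, C_2=-2.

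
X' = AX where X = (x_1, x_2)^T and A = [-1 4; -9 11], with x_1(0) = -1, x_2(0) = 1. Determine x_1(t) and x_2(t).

Coefficient matrix A = [[-1, 4], [-9, 11]].
Characteristic polynomial det(A - λI) = λ^2 - 10λ + 25 = 0.
Single eigenvalue λ = 5 with algebraic multiplicity 2.
Eigenvector v = (2,3); generalized eigenvector w with (A-λI)w=v is (-1,-1).
General solution: e^(5t)[c_1·v + c_2·(t·v + w)].
Applying x_1(0)=-1, x_2(0)=1 gives c_1=2, c_2=5.

x_1(t) = 10te^(5t) - e^(5t), x_2(t) = 15te^(5t) + e^(5t)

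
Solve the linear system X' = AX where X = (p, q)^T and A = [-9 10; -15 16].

Coefficient matrix A = [[-9, 10], [-15, 16]].
Characteristic polynomial det(A - λI) = λ^2 - 7λ + 6 = 0.
Eigenvalues λ = 6, 1.
For λ=6: (A-λI) row 1 is [-15, 10], so an eigenvector is (-2, -3).
For λ=1: (A-λI) row 1 is [-10, 10], so an eigenvector is (-1, -1).
General solution: C_1e^(6t)(-2,-3) + C_2e^(t)(-1,-1).

p(t) = -2C_1e^(6t) - C_2e^(t), q(t) = -3C_1e^(6t) - C_2e^(t)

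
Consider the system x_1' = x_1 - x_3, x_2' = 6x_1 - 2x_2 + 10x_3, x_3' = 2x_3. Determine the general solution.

x_1(t) = K_1e^(t) - K_3e^(2t), x_2(t) = 2K_1e^(t) + K_2e^(-2t) + K_3e^(2t), x_3(t) = K_3e^(2t)

Coefficient matrix A = [[1, 0, -1], [6, -2, 10], [0, 0, 2]].
det(A - λI) = 0 gives eigenvalues λ = 1, -2, 2.
For λ=1: eigenvector (1,2,0).
For λ=-2: eigenvector (0,1,0).
For λ=2: eigenvector (-1,1,1).
General solution: K_1e^(t)(1,2,0) + K_2e^(-2t)(0,1,0) + K_3e^(2t)(-1,1,1).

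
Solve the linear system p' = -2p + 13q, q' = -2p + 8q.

p(t) = 2c_1e^(3t)sin(t) - 3c_1e^(3t)cos(t) - 3c_2e^(3t)sin(t) - 2c_2e^(3t)cos(t), q(t) = c_1e^(3t)sin(t) - c_1e^(3t)cos(t) - c_2e^(3t)sin(t) - c_2e^(3t)cos(t)

Coefficient matrix A = [[-2, 13], [-2, 8]].
Characteristic polynomial det(A - λI) = λ^2 - 6λ + 10 = 0.
Eigenvalues λ = 3 ± i (complex conjugate pair).
For λ=3+i: an eigenvector is (-3,-1) - i(2,1) = (-3 - 2i, -1 - i).
A real fundamental pair from Re and Im of e^((3+i)t)v: X_1 = e^(3t)(cos(t)·(-3,-1) + sin(t)·(2,1)), X_2 = e^(3t)(sin(t)·(-3,-1) - cos(t)·(2,1)).
General solution: c_1X_1 + c_2X_2.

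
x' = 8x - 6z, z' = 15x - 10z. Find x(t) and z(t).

x(t) = -c_1e^(-t)sin(3t) - c_1e^(-t)cos(3t) - c_2e^(-t)sin(3t) + c_2e^(-t)cos(3t), z(t) = -2c_1e^(-t)sin(3t) - c_1e^(-t)cos(3t) - c_2e^(-t)sin(3t) + 2c_2e^(-t)cos(3t)

Coefficient matrix A = [[8, -6], [15, -10]].
Characteristic polynomial det(A - λI) = λ^2 + 2λ + 10 = 0.
Eigenvalues λ = -1 ± 3i (complex conjugate pair).
For λ=-1+3i: an eigenvector is (-1,-1) - i(-1,-2) = (-1 + i, -1 + 2i).
A real fundamental pair from Re and Im of e^((-1+3i)t)v: X_1 = e^(-t)(cos(3t)·(-1,-1) + sin(3t)·(-1,-2)), X_2 = e^(-t)(sin(3t)·(-1,-1) - cos(3t)·(-1,-2)).
General solution: c_1X_1 + c_2X_2.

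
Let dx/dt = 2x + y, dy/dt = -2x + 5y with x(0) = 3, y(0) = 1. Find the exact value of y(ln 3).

-189

A = [[2,1],[-2,5]]; eigenvalues λ = 3, 4.
Eigenvectors: (1,1) for λ=3, (1,2) for λ=4.
From the initial condition, c_1 = 5, c_2 = -2.
y(ln 3) = (5)(3^3)(1) + (-2)(3^4)(2) = -189.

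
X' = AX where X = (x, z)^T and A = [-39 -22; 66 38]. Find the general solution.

Coefficient matrix A = [[-39, -22], [66, 38]].
Characteristic polynomial det(A - λI) = λ^2 + λ - 30 = 0.
Eigenvalues λ = -6, 5.
For λ=-6: (A-λI) row 1 is [-33, -22], so an eigenvector is (-2, 3).
For λ=5: (A-λI) row 1 is [-44, -22], so an eigenvector is (-1, 2).
General solution: C_1e^(-6t)(-2,3) + C_2e^(5t)(-1,2).

x(t) = -2C_1e^(-6t) - C_2e^(5t), z(t) = 3C_1e^(-6t) + 2C_2e^(5t)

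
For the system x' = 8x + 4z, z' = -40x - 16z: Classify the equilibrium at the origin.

A = [[8,4],[-40,-16]]; det(A-λI) = λ^2 + 8λ + 32.
λ = -4 ± 4i: negative real part.

stable spiral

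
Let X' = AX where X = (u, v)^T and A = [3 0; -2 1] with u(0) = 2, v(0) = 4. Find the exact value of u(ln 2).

16

A = [[3,0],[-2,1]]; eigenvalues λ = 3, 1.
Eigenvectors: (1,-1) for λ=3, (0,-1) for λ=1.
From the initial condition, c_1 = 2, c_2 = -6.
u(ln 2) = (2)(2^3)(1) + (-6)(2^1)(0) = 16.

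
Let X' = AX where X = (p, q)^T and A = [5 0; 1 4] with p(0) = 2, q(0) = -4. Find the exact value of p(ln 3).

486

A = [[5,0],[1,4]]; eigenvalues λ = 5, 4.
Eigenvectors: (1,1) for λ=5, (0,-1) for λ=4.
From the initial condition, c_1 = 2, c_2 = 6.
p(ln 3) = (2)(3^5)(1) + (6)(3^4)(0) = 486.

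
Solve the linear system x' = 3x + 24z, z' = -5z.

Coefficient matrix A = [[3, 24], [0, -5]].
Characteristic polynomial det(A - λI) = λ^2 + 2λ - 15 = 0.
Eigenvalues λ = -5, 3.
For λ=-5: (A-λI) row 1 is [8, 24], so an eigenvector is (3, -1).
For λ=3: (A-λI) row 1 is [0, 24], so an eigenvector is (1, 0).
General solution: K_1e^(-5t)(3,-1) + K_2e^(3t)(1,0).

x(t) = 3K_1e^(-5t) + K_2e^(3t), z(t) = -K_1e^(-5t)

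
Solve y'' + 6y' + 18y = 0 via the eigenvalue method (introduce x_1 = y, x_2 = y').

Let x_1 = y, x_2 = y'. Then x_1' = x_2 and x_2' = -18x_1 - 6x_2.
A = [[0,1],[-18,-6]]; det(A-λI) = λ^2 + 6λ + 18.
Eigenvalues λ = -3 ± 3i.

y(t) = c_1e^(-3t)cos(3t) + c_2e^(-3t)sin(3t)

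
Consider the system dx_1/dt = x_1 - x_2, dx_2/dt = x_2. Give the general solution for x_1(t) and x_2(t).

x_1(t) = c_1e^(t) + c_2te^(t) + 3c_2e^(t), x_2(t) = -c_2e^(t)

Coefficient matrix A = [[1, -1], [0, 1]].
Characteristic polynomial det(A - λI) = λ^2 - 2λ + 1 = 0.
Single eigenvalue λ = 1 with algebraic multiplicity 2.
Eigenvector v = (1,0); generalized eigenvector w with (A-λI)w=v is (3,-1).
General solution: e^(t)[c_1·v + c_2·(t·v + w)].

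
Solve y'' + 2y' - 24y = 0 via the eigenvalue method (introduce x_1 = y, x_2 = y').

Let x_1 = y, x_2 = y'. Then x_1' = x_2 and x_2' = 24x_1 - 2x_2.
A = [[0,1],[24,-2]]; det(A-λI) = λ^2 + 2λ - 24.
Eigenvalues λ = 4, -6 with eigenvectors (1,4), (1,-6).

y(t) = K_1e^(4t) + K_2e^(-6t)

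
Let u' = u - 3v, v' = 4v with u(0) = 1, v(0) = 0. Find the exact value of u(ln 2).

A = [[1,-3],[0,4]]; eigenvalues λ = 1, 4.
Eigenvectors: (1,0) for λ=1, (-1,1) for λ=4.
From the initial condition, c_1 = 1, c_2 = 0.
u(ln 2) = (1)(2^1)(1) + (0)(2^4)(-1) = 2.

2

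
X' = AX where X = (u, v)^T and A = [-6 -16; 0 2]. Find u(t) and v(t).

Coefficient matrix A = [[-6, -16], [0, 2]].
Characteristic polynomial det(A - λI) = λ^2 + 4λ - 12 = 0.
Eigenvalues λ = -6, 2.
For λ=-6: (A-λI) row 1 is [0, -16], so an eigenvector is (-1, 0).
For λ=2: (A-λI) row 1 is [-8, -16], so an eigenvector is (-2, 1).
General solution: K_1e^(-6t)(-1,0) + K_2e^(2t)(-2,1).

u(t) = -K_1e^(-6t) - 2K_2e^(2t), v(t) = K_2e^(2t)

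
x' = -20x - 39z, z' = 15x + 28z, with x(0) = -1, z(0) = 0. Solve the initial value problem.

Coefficient matrix A = [[-20, -39], [15, 28]].
Characteristic polynomial det(A - λI) = λ^2 - 8λ + 25 = 0.
Eigenvalues λ = 4 ± 3i (complex conjugate pair).
For λ=4+3i: an eigenvector is (3,-2) - i(2,-1) = (3 - 2i, -2 + i).
A real fundamental pair from Re and Im of e^((4+3i)t)v: X_1 = e^(4t)(cos(3t)·(3,-2) + sin(3t)·(2,-1)), X_2 = e^(4t)(sin(3t)·(3,-2) - cos(3t)·(2,-1)).
General solution: C_1X_1 + C_2X_2.
Applying x(0)=-1, z(0)=0 gives C_1=1, C_2=2.

x(t) = 8e^(4t)sin(3t) - e^(4t)cos(3t), z(t) = -5e^(4t)sin(3t)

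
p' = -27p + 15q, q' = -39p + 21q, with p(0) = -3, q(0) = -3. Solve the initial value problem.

p(t) = 9e^(-3t)sin(3t) - 3e^(-3t)cos(3t), q(t) = 15e^(-3t)sin(3t) - 3e^(-3t)cos(3t)

Coefficient matrix A = [[-27, 15], [-39, 21]].
Characteristic polynomial det(A - λI) = λ^2 + 6λ + 18 = 0.
Eigenvalues λ = -3 ± 3i (complex conjugate pair).
For λ=-3+3i: an eigenvector is (2,3) - i(-1,-2) = (2 + i, 3 + 2i).
A real fundamental pair from Re and Im of e^((-3+3i)t)v: X_1 = e^(-3t)(cos(3t)·(2,3) + sin(3t)·(-1,-2)), X_2 = e^(-3t)(sin(3t)·(2,3) - cos(3t)·(-1,-2)).
General solution: c_1X_1 + c_2X_2.
Applying p(0)=-3, q(0)=-3 gives c_1=-3, c_2=3.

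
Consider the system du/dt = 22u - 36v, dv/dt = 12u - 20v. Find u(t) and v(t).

Coefficient matrix A = [[22, -36], [12, -20]].
Characteristic polynomial det(A - λI) = λ^2 - 2λ - 8 = 0.
Eigenvalues λ = 4, -2.
For λ=4: (A-λI) row 1 is [18, -36], so an eigenvector is (2, 1).
For λ=-2: (A-λI) row 1 is [24, -36], so an eigenvector is (3, 2).
General solution: K_1e^(4t)(2,1) + K_2e^(-2t)(3,2).

u(t) = 2K_1e^(4t) + 3K_2e^(-2t), v(t) = K_1e^(4t) + 2K_2e^(-2t)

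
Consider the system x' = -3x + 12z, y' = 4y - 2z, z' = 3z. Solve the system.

Coefficient matrix A = [[-3, 0, 12], [0, 4, -2], [0, 0, 3]].
det(A - λI) = 0 gives eigenvalues λ = 4, -3, 3.
For λ=4: eigenvector (0,1,0).
For λ=-3: eigenvector (1,0,0).
For λ=3: eigenvector (2,2,1).
General solution: K_1e^(4t)(0,1,0) + K_2e^(-3t)(1,0,0) + K_3e^(3t)(2,2,1).

x(t) = K_2e^(-3t) + 2K_3e^(3t), y(t) = K_1e^(4t) + 2K_3e^(3t), z(t) = K_3e^(3t)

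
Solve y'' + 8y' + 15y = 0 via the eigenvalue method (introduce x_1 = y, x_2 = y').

Let x_1 = y, x_2 = y'. Then x_1' = x_2 and x_2' = -15x_1 - 8x_2.
A = [[0,1],[-15,-8]]; det(A-λI) = λ^2 + 8λ + 15.
Eigenvalues λ = -3, -5 with eigenvectors (1,-3), (1,-5).

y(t) = C_1e^(-3t) + C_2e^(-5t)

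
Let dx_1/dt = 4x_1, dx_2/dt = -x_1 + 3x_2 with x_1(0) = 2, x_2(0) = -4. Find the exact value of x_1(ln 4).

A = [[4,0],[-1,3]]; eigenvalues λ = 3, 4.
Eigenvectors: (0,1) for λ=3, (-1,1) for λ=4.
From the initial condition, c_1 = -2, c_2 = -2.
x_1(ln 4) = (-2)(4^3)(0) + (-2)(4^4)(-1) = 512.

512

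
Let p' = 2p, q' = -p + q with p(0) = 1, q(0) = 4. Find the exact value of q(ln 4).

4

A = [[2,0],[-1,1]]; eigenvalues λ = 1, 2.
Eigenvectors: (0,-1) for λ=1, (1,-1) for λ=2.
From the initial condition, c_1 = -5, c_2 = 1.
q(ln 4) = (-5)(4^1)(-1) + (1)(4^2)(-1) = 4.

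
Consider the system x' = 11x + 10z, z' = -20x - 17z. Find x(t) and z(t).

x(t) = -2K_1e^(-3t)sin(2t) - K_1e^(-3t)cos(2t) - K_2e^(-3t)sin(2t) + 2K_2e^(-3t)cos(2t), z(t) = 3K_1e^(-3t)sin(2t) + K_1e^(-3t)cos(2t) + K_2e^(-3t)sin(2t) - 3K_2e^(-3t)cos(2t)

Coefficient matrix A = [[11, 10], [-20, -17]].
Characteristic polynomial det(A - λI) = λ^2 + 6λ + 13 = 0.
Eigenvalues λ = -3 ± 2i (complex conjugate pair).
For λ=-3+2i: an eigenvector is (-1,1) - i(-2,3) = (-1 + 2i, 1 - 3i).
A real fundamental pair from Re and Im of e^((-3+2i)t)v: X_1 = e^(-3t)(cos(2t)·(-1,1) + sin(2t)·(-2,3)), X_2 = e^(-3t)(sin(2t)·(-1,1) - cos(2t)·(-2,3)).
General solution: K_1X_1 + K_2X_2.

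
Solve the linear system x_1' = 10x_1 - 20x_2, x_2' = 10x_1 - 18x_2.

Coefficient matrix A = [[10, -20], [10, -18]].
Characteristic polynomial det(A - λI) = λ^2 + 8λ + 20 = 0.
Eigenvalues λ = -4 ± 2i (complex conjugate pair).
For λ=-4+2i: an eigenvector is (3,2) - i(1,1) = (3 - i, 2 - i).
A real fundamental pair from Re and Im of e^((-4+2i)t)v: X_1 = e^(-4t)(cos(2t)·(3,2) + sin(2t)·(1,1)), X_2 = e^(-4t)(sin(2t)·(3,2) - cos(2t)·(1,1)).
General solution: c_1X_1 + c_2X_2.

x_1(t) = c_1e^(-4t)sin(2t) + 3c_1e^(-4t)cos(2t) + 3c_2e^(-4t)sin(2t) - c_2e^(-4t)cos(2t), x_2(t) = c_1e^(-4t)sin(2t) + 2c_1e^(-4t)cos(2t) + 2c_2e^(-4t)sin(2t) - c_2e^(-4t)cos(2t)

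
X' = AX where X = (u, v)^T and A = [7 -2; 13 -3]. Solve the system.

u(t) = -c_1e^(2t)sin(t) + c_1e^(2t)cos(t) + c_2e^(2t)sin(t) + c_2e^(2t)cos(t), v(t) = -2c_1e^(2t)sin(t) + 3c_1e^(2t)cos(t) + 3c_2e^(2t)sin(t) + 2c_2e^(2t)cos(t)

Coefficient matrix A = [[7, -2], [13, -3]].
Characteristic polynomial det(A - λI) = λ^2 - 4λ + 5 = 0.
Eigenvalues λ = 2 ± i (complex conjugate pair).
For λ=2+i: an eigenvector is (1,3) - i(-1,-2) = (1 + i, 3 + 2i).
A real fundamental pair from Re and Im of e^((2+i)t)v: X_1 = e^(2t)(cos(t)·(1,3) + sin(t)·(-1,-2)), X_2 = e^(2t)(sin(t)·(1,3) - cos(t)·(-1,-2)).
General solution: c_1X_1 + c_2X_2.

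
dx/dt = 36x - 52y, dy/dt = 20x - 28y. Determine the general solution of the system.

Coefficient matrix A = [[36, -52], [20, -28]].
Characteristic polynomial det(A - λI) = λ^2 - 8λ + 32 = 0.
Eigenvalues λ = 4 ± 4i (complex conjugate pair).
For λ=4+4i: an eigenvector is (-3,-2) - i(2,1) = (-3 - 2i, -2 - i).
A real fundamental pair from Re and Im of e^((4+4i)t)v: X_1 = e^(4t)(cos(4t)·(-3,-2) + sin(4t)·(2,1)), X_2 = e^(4t)(sin(4t)·(-3,-2) - cos(4t)·(2,1)).
General solution: C_1X_1 + C_2X_2.

x(t) = 2C_1e^(4t)sin(4t) - 3C_1e^(4t)cos(4t) - 3C_2e^(4t)sin(4t) - 2C_2e^(4t)cos(4t), y(t) = C_1e^(4t)sin(4t) - 2C_1e^(4t)cos(4t) - 2C_2e^(4t)sin(4t) - C_2e^(4t)cos(4t)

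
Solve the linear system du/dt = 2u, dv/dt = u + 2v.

Coefficient matrix A = [[2, 0], [1, 2]].
Characteristic polynomial det(A - λI) = λ^2 - 4λ + 4 = 0.
Single eigenvalue λ = 2 with algebraic multiplicity 2.
Eigenvector v = (0,1); generalized eigenvector w with (A-λI)w=v is (1,-3).
General solution: e^(2t)[c_1·v + c_2·(t·v + w)].

u(t) = c_2e^(2t), v(t) = c_1e^(2t) + c_2te^(2t) - 3c_2e^(2t)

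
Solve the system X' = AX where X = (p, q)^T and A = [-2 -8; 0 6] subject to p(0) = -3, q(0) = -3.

Coefficient matrix A = [[-2, -8], [0, 6]].
Characteristic polynomial det(A - λI) = λ^2 - 4λ - 12 = 0.
Eigenvalues λ = -2, 6.
For λ=-2: (A-λI) row 1 is [0, -8], so an eigenvector is (1, 0).
For λ=6: (A-λI) row 1 is [-8, -8], so an eigenvector is (1, -1).
General solution: C_1e^(-2t)(1,0) + C_2e^(6t)(1,-1).
Applying p(0)=-3, q(0)=-3 gives C_1=-6, C_2=3.

p(t) = 3e^(6t) - 6e^(-2t), q(t) = -3e^(6t)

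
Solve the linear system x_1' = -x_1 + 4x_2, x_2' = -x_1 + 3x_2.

x_1(t) = 2K_1e^(t) + 2K_2te^(t) + 3K_2e^(t), x_2(t) = K_1e^(t) + K_2te^(t) + 2K_2e^(t)

Coefficient matrix A = [[-1, 4], [-1, 3]].
Characteristic polynomial det(A - λI) = λ^2 - 2λ + 1 = 0.
Single eigenvalue λ = 1 with algebraic multiplicity 2.
Eigenvector v = (2,1); generalized eigenvector w with (A-λI)w=v is (3,2).
General solution: e^(t)[K_1·v + K_2·(t·v + w)].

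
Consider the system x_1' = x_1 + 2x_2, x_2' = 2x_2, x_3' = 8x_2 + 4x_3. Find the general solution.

x_1(t) = K_1e^(t) + 2K_2e^(2t), x_2(t) = K_2e^(2t), x_3(t) = -4K_2e^(2t) + K_3e^(4t)

Coefficient matrix A = [[1, 2, 0], [0, 2, 0], [0, 8, 4]].
det(A - λI) = 0 gives eigenvalues λ = 1, 2, 4.
For λ=1: eigenvector (1,0,0).
For λ=2: eigenvector (2,1,-4).
For λ=4: eigenvector (0,0,1).
General solution: K_1e^(t)(1,0,0) + K_2e^(2t)(2,1,-4) + K_3e^(4t)(0,0,1).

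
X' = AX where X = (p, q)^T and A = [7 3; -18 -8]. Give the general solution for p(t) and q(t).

Coefficient matrix A = [[7, 3], [-18, -8]].
Characteristic polynomial det(A - λI) = λ^2 + λ - 2 = 0.
Eigenvalues λ = -2, 1.
For λ=-2: (A-λI) row 1 is [9, 3], so an eigenvector is (-1, 3).
For λ=1: (A-λI) row 1 is [6, 3], so an eigenvector is (1, -2).
General solution: C_1e^(-2t)(-1,3) + C_2e^(t)(1,-2).

p(t) = -C_1e^(-2t) + C_2e^(t), q(t) = 3C_1e^(-2t) - 2C_2e^(t)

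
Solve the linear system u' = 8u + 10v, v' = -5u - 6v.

Coefficient matrix A = [[8, 10], [-5, -6]].
Characteristic polynomial det(A - λI) = λ^2 - 2λ + 2 = 0.
Eigenvalues λ = 1 ± i (complex conjugate pair).
For λ=1+i: an eigenvector is (1,-1) - i(-3,2) = (1 + 3i, -1 - 2i).
A real fundamental pair from Re and Im of e^((1+i)t)v: X_1 = e^(t)(cos(t)·(1,-1) + sin(t)·(-3,2)), X_2 = e^(t)(sin(t)·(1,-1) - cos(t)·(-3,2)).
General solution: c_1X_1 + c_2X_2.

u(t) = -3c_1e^(t)sin(t) + c_1e^(t)cos(t) + c_2e^(t)sin(t) + 3c_2e^(t)cos(t), v(t) = 2c_1e^(t)sin(t) - c_1e^(t)cos(t) - c_2e^(t)sin(t) - 2c_2e^(t)cos(t)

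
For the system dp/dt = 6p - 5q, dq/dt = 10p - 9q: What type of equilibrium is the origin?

A = [[6,-5],[10,-9]]; det(A-λI) = λ^2 + 3λ - 4.
λ = 1, -4: opposite signs.

saddle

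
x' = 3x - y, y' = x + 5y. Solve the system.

x(t) = K_1e^(4t) + K_2te^(4t) + 2K_2e^(4t), y(t) = -K_1e^(4t) - K_2te^(4t) - 3K_2e^(4t)

Coefficient matrix A = [[3, -1], [1, 5]].
Characteristic polynomial det(A - λI) = λ^2 - 8λ + 16 = 0.
Single eigenvalue λ = 4 with algebraic multiplicity 2.
Eigenvector v = (1,-1); generalized eigenvector w with (A-λI)w=v is (2,-3).
General solution: e^(4t)[K_1·v + K_2·(t·v + w)].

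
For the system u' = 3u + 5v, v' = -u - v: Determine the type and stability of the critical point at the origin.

unstable spiral

A = [[3,5],[-1,-1]]; det(A-λI) = λ^2 - 2λ + 2.
λ = 1 ± i: positive real part.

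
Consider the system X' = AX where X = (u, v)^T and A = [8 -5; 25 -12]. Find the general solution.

Coefficient matrix A = [[8, -5], [25, -12]].
Characteristic polynomial det(A - λI) = λ^2 + 4λ + 29 = 0.
Eigenvalues λ = -2 ± 5i (complex conjugate pair).
For λ=-2+5i: an eigenvector is (0,1) - i(-1,-2) = (0 + i, 1 + 2i).
A real fundamental pair from Re and Im of e^((-2+5i)t)v: X_1 = e^(-2t)(cos(5t)·(0,1) + sin(5t)·(-1,-2)), X_2 = e^(-2t)(sin(5t)·(0,1) - cos(5t)·(-1,-2)).
General solution: C_1X_1 + C_2X_2.

u(t) = -C_1e^(-2t)sin(5t) + C_2e^(-2t)cos(5t), v(t) = -2C_1e^(-2t)sin(5t) + C_1e^(-2t)cos(5t) + C_2e^(-2t)sin(5t) + 2C_2e^(-2t)cos(5t)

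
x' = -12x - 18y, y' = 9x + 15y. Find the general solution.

Coefficient matrix A = [[-12, -18], [9, 15]].
Characteristic polynomial det(A - λI) = λ^2 - 3λ - 18 = 0.
Eigenvalues λ = 6, -3.
For λ=6: (A-λI) row 1 is [-18, -18], so an eigenvector is (1, -1).
For λ=-3: (A-λI) row 1 is [-9, -18], so an eigenvector is (-2, 1).
General solution: K_1e^(6t)(1,-1) + K_2e^(-3t)(-2,1).

x(t) = K_1e^(6t) - 2K_2e^(-3t), y(t) = -K_1e^(6t) + K_2e^(-3t)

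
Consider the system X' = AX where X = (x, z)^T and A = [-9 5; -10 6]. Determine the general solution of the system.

Coefficient matrix A = [[-9, 5], [-10, 6]].
Characteristic polynomial det(A - λI) = λ^2 + 3λ - 4 = 0.
Eigenvalues λ = -4, 1.
For λ=-4: (A-λI) row 1 is [-5, 5], so an eigenvector is (-1, -1).
For λ=1: (A-λI) row 1 is [-10, 5], so an eigenvector is (1, 2).
General solution: c_1e^(-4t)(-1,-1) + c_2e^(t)(1,2).

x(t) = -c_1e^(-4t) + c_2e^(t), z(t) = -c_1e^(-4t) + 2c_2e^(t)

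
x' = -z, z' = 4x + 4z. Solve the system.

x(t) = K_1e^(2t) + K_2te^(2t) - 2K_2e^(2t), z(t) = -2K_1e^(2t) - 2K_2te^(2t) + 3K_2e^(2t)

Coefficient matrix A = [[0, -1], [4, 4]].
Characteristic polynomial det(A - λI) = λ^2 - 4λ + 4 = 0.
Single eigenvalue λ = 2 with algebraic multiplicity 2.
Eigenvector v = (1,-2); generalized eigenvector w with (A-λI)w=v is (-2,3).
General solution: e^(2t)[K_1·v + K_2·(t·v + w)].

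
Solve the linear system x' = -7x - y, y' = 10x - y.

Coefficient matrix A = [[-7, -1], [10, -1]].
Characteristic polynomial det(A - λI) = λ^2 + 8λ + 17 = 0.
Eigenvalues λ = -4 ± i (complex conjugate pair).
For λ=-4+i: an eigenvector is (0,-1) - i(1,-3) = (0 - i, -1 + 3i).
A real fundamental pair from Re and Im of e^((-4+i)t)v: X_1 = e^(-4t)(cos(t)·(0,-1) + sin(t)·(1,-3)), X_2 = e^(-4t)(sin(t)·(0,-1) - cos(t)·(1,-3)).
General solution: c_1X_1 + c_2X_2.

x(t) = c_1e^(-4t)sin(t) - c_2e^(-4t)cos(t), y(t) = -3c_1e^(-4t)sin(t) - c_1e^(-4t)cos(t) - c_2e^(-4t)sin(t) + 3c_2e^(-4t)cos(t)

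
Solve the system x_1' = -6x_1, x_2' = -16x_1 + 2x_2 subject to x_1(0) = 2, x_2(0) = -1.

Coefficient matrix A = [[-6, 0], [-16, 2]].
Characteristic polynomial det(A - λI) = λ^2 + 4λ - 12 = 0.
Eigenvalues λ = -6, 2.
For λ=-6: (A-λI) row 2 is [-16, 8], so an eigenvector is (1, 2).
For λ=2: (A-λI) row 1 is [-8, 0], so an eigenvector is (0, -1).
General solution: c_1e^(-6t)(1,2) + c_2e^(2t)(0,-1).
Applying x_1(0)=2, x_2(0)=-1 gives c_1=2, c_2=5.

x_1(t) = 2e^(-6t), x_2(t) = -5e^(2t) + 4e^(-6t)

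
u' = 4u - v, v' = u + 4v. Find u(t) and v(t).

Coefficient matrix A = [[4, -1], [1, 4]].
Characteristic polynomial det(A - λI) = λ^2 - 8λ + 17 = 0.
Eigenvalues λ = 4 ± i (complex conjugate pair).
For λ=4+i: an eigenvector is (0,-1) - i(1,0) = (0 - i, -1).
A real fundamental pair from Re and Im of e^((4+i)t)v: X_1 = e^(4t)(cos(t)·(0,-1) + sin(t)·(1,0)), X_2 = e^(4t)(sin(t)·(0,-1) - cos(t)·(1,0)).
General solution: K_1X_1 + K_2X_2.

u(t) = K_1e^(4t)sin(t) - K_2e^(4t)cos(t), v(t) = -K_1e^(4t)cos(t) - K_2e^(4t)sin(t)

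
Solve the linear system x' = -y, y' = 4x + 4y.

x(t) = K_1e^(2t) + K_2te^(2t) - K_2e^(2t), y(t) = -2K_1e^(2t) - 2K_2te^(2t) + K_2e^(2t)

Coefficient matrix A = [[0, -1], [4, 4]].
Characteristic polynomial det(A - λI) = λ^2 - 4λ + 4 = 0.
Single eigenvalue λ = 2 with algebraic multiplicity 2.
Eigenvector v = (1,-2); generalized eigenvector w with (A-λI)w=v is (-1,1).
General solution: e^(2t)[K_1·v + K_2·(t·v + w)].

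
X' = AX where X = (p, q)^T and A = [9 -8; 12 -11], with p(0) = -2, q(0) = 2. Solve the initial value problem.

Coefficient matrix A = [[9, -8], [12, -11]].
Characteristic polynomial det(A - λI) = λ^2 + 2λ - 3 = 0.
Eigenvalues λ = 1, -3.
For λ=1: (A-λI) row 1 is [8, -8], so an eigenvector is (-1, -1).
For λ=-3: (A-λI) row 1 is [12, -8], so an eigenvector is (2, 3).
General solution: K_1e^(t)(-1,-1) + K_2e^(-3t)(2,3).
Applying p(0)=-2, q(0)=2 gives K_1=10, K_2=4.

p(t) = -10e^(t) + 8e^(-3t), q(t) = -10e^(t) + 12e^(-3t)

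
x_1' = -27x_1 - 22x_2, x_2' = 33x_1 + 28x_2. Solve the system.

x_1(t) = 2K_1e^(6t) - K_2e^(-5t), x_2(t) = -3K_1e^(6t) + K_2e^(-5t)

Coefficient matrix A = [[-27, -22], [33, 28]].
Characteristic polynomial det(A - λI) = λ^2 - λ - 30 = 0.
Eigenvalues λ = 6, -5.
For λ=6: (A-λI) row 1 is [-33, -22], so an eigenvector is (2, -3).
For λ=-5: (A-λI) row 1 is [-22, -22], so an eigenvector is (-1, 1).
General solution: K_1e^(6t)(2,-3) + K_2e^(-5t)(-1,1).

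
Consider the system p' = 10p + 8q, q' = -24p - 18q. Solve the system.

Coefficient matrix A = [[10, 8], [-24, -18]].
Characteristic polynomial det(A - λI) = λ^2 + 8λ + 12 = 0.
Eigenvalues λ = -2, -6.
For λ=-2: (A-λI) row 1 is [12, 8], so an eigenvector is (-2, 3).
For λ=-6: (A-λI) row 1 is [16, 8], so an eigenvector is (-1, 2).
General solution: c_1e^(-2t)(-2,3) + c_2e^(-6t)(-1,2).

p(t) = -2c_1e^(-2t) - c_2e^(-6t), q(t) = 3c_1e^(-2t) + 2c_2e^(-6t)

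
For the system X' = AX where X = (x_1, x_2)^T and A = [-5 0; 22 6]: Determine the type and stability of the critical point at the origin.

saddle

A = [[-5,0],[22,6]]; det(A-λI) = λ^2 - λ - 30.
λ = -5, 6: opposite signs.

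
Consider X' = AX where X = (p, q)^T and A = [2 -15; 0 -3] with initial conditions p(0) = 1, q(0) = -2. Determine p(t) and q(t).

Coefficient matrix A = [[2, -15], [0, -3]].
Characteristic polynomial det(A - λI) = λ^2 + λ - 6 = 0.
Eigenvalues λ = 2, -3.
For λ=2: (A-λI) row 1 is [0, -15], so an eigenvector is (-1, 0).
For λ=-3: (A-λI) row 1 is [5, -15], so an eigenvector is (-3, -1).
General solution: K_1e^(2t)(-1,0) + K_2e^(-3t)(-3,-1).
Applying p(0)=1, q(0)=-2 gives K_1=-7, K_2=2.

p(t) = 7e^(2t) - 6e^(-3t), q(t) = -2e^(-3t)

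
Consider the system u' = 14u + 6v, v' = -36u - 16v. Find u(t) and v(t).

Coefficient matrix A = [[14, 6], [-36, -16]].
Characteristic polynomial det(A - λI) = λ^2 + 2λ - 8 = 0.
Eigenvalues λ = -4, 2.
For λ=-4: (A-λI) row 1 is [18, 6], so an eigenvector is (-1, 3).
For λ=2: (A-λI) row 1 is [12, 6], so an eigenvector is (1, -2).
General solution: c_1e^(-4t)(-1,3) + c_2e^(2t)(1,-2).

u(t) = -c_1e^(-4t) + c_2e^(2t), v(t) = 3c_1e^(-4t) - 2c_2e^(2t)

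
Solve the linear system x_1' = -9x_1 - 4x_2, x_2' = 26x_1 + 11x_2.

x_1(t) = -K_1e^(t)sin(2t) - K_1e^(t)cos(2t) - K_2e^(t)sin(2t) + K_2e^(t)cos(2t), x_2(t) = 2K_1e^(t)sin(2t) + 3K_1e^(t)cos(2t) + 3K_2e^(t)sin(2t) - 2K_2e^(t)cos(2t)

Coefficient matrix A = [[-9, -4], [26, 11]].
Characteristic polynomial det(A - λI) = λ^2 - 2λ + 5 = 0.
Eigenvalues λ = 1 ± 2i (complex conjugate pair).
For λ=1+2i: an eigenvector is (-1,3) - i(-1,2) = (-1 + i, 3 - 2i).
A real fundamental pair from Re and Im of e^((1+2i)t)v: X_1 = e^(t)(cos(2t)·(-1,3) + sin(2t)·(-1,2)), X_2 = e^(t)(sin(2t)·(-1,3) - cos(2t)·(-1,2)).
General solution: K_1X_1 + K_2X_2.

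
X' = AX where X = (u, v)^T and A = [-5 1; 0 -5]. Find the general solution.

Coefficient matrix A = [[-5, 1], [0, -5]].
Characteristic polynomial det(A - λI) = λ^2 + 10λ + 25 = 0.
Single eigenvalue λ = -5 with algebraic multiplicity 2.
Eigenvector v = (-1,0); generalized eigenvector w with (A-λI)w=v is (2,-1).
General solution: e^(-5t)[c_1·v + c_2·(t·v + w)].

u(t) = -c_1e^(-5t) - c_2te^(-5t) + 2c_2e^(-5t), v(t) = -c_2e^(-5t)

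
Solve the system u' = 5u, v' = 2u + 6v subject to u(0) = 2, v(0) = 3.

u(t) = 2e^(5t), v(t) = 7e^(6t) - 4e^(5t)

Coefficient matrix A = [[5, 0], [2, 6]].
Characteristic polynomial det(A - λI) = λ^2 - 11λ + 30 = 0.
Eigenvalues λ = 5, 6.
For λ=5: (A-λI) row 2 is [2, 1], so an eigenvector is (-1, 2).
For λ=6: (A-λI) row 1 is [-1, 0], so an eigenvector is (0, 1).
General solution: C_1e^(5t)(-1,2) + C_2e^(6t)(0,1).
Applying u(0)=2, v(0)=3 gives C_1=-2, C_2=7.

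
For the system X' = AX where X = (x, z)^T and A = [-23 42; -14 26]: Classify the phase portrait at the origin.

A = [[-23,42],[-14,26]]; det(A-λI) = λ^2 - 3λ - 10.
λ = 5, -2: opposite signs.

saddle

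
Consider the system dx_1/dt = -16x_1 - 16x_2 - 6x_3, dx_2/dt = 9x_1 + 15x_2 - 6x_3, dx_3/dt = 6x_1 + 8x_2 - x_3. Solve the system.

Coefficient matrix A = [[-16, -16, -6], [9, 15, -6], [6, 8, -1]].
det(A - λI) = 0 gives eigenvalues λ = -4, -1, 3.
For λ=-4: eigenvector (5,-3,-2).
For λ=-1: eigenvector (4,-3,-2).
For λ=3: eigenvector (-2,2,1).
General solution: c_1e^(-4t)(5,-3,-2) + c_2e^(-t)(4,-3,-2) + c_3e^(3t)(-2,2,1).

x_1(t) = 5c_1e^(-4t) + 4c_2e^(-t) - 2c_3e^(3t), x_2(t) = -3c_1e^(-4t) - 3c_2e^(-t) + 2c_3e^(3t), x_3(t) = -2c_1e^(-4t) - 2c_2e^(-t) + c_3e^(3t)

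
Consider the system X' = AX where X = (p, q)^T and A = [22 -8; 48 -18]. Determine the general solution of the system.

Coefficient matrix A = [[22, -8], [48, -18]].
Characteristic polynomial det(A - λI) = λ^2 - 4λ - 12 = 0.
Eigenvalues λ = -2, 6.
For λ=-2: (A-λI) row 1 is [24, -8], so an eigenvector is (1, 3).
For λ=6: (A-λI) row 1 is [16, -8], so an eigenvector is (-1, -2).
General solution: c_1e^(-2t)(1,3) + c_2e^(6t)(-1,-2).

p(t) = c_1e^(-2t) - c_2e^(6t), q(t) = 3c_1e^(-2t) - 2c_2e^(6t)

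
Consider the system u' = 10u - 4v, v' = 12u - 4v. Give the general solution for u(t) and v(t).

u(t) = 2K_1e^(4t) + K_2e^(2t), v(t) = 3K_1e^(4t) + 2K_2e^(2t)

Coefficient matrix A = [[10, -4], [12, -4]].
Characteristic polynomial det(A - λI) = λ^2 - 6λ + 8 = 0.
Eigenvalues λ = 4, 2.
For λ=4: (A-λI) row 1 is [6, -4], so an eigenvector is (2, 3).
For λ=2: (A-λI) row 1 is [8, -4], so an eigenvector is (1, 2).
General solution: K_1e^(4t)(2,3) + K_2e^(2t)(1,2).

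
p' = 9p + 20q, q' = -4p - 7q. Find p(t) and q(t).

p(t) = -2C_1e^(t)sin(4t) - C_1e^(t)cos(4t) - C_2e^(t)sin(4t) + 2C_2e^(t)cos(4t), q(t) = C_1e^(t)sin(4t) - C_2e^(t)cos(4t)

Coefficient matrix A = [[9, 20], [-4, -7]].
Characteristic polynomial det(A - λI) = λ^2 - 2λ + 17 = 0.
Eigenvalues λ = 1 ± 4i (complex conjugate pair).
For λ=1+4i: an eigenvector is (-1,0) - i(-2,1) = (-1 + 2i, 0 - i).
A real fundamental pair from Re and Im of e^((1+4i)t)v: X_1 = e^(t)(cos(4t)·(-1,0) + sin(4t)·(-2,1)), X_2 = e^(t)(sin(4t)·(-1,0) - cos(4t)·(-2,1)).
General solution: C_1X_1 + C_2X_2.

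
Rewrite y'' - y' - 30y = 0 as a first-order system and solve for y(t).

y(t) = K_1e^(6t) + K_2e^(-5t)

Let x_1 = y, x_2 = y'. Then x_1' = x_2 and x_2' = 30x_1 + x_2.
A = [[0,1],[30,1]]; det(A-λI) = λ^2 - λ - 30.
Eigenvalues λ = 6, -5 with eigenvectors (1,6), (1,-5).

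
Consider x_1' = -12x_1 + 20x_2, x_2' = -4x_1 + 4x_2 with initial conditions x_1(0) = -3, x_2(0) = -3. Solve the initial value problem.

x_1(t) = -9e^(-4t)sin(4t) - 3e^(-4t)cos(4t), x_2(t) = -3e^(-4t)sin(4t) - 3e^(-4t)cos(4t)

Coefficient matrix A = [[-12, 20], [-4, 4]].
Characteristic polynomial det(A - λI) = λ^2 + 8λ + 32 = 0.
Eigenvalues λ = -4 ± 4i (complex conjugate pair).
For λ=-4+4i: an eigenvector is (2,1) - i(1,0) = (2 - i, 1).
A real fundamental pair from Re and Im of e^((-4+4i)t)v: X_1 = e^(-4t)(cos(4t)·(2,1) + sin(4t)·(1,0)), X_2 = e^(-4t)(sin(4t)·(2,1) - cos(4t)·(1,0)).
General solution: K_1X_1 + K_2X_2.
Applying x_1(0)=-3, x_2(0)=-3 gives K_1=-3, K_2=-3.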